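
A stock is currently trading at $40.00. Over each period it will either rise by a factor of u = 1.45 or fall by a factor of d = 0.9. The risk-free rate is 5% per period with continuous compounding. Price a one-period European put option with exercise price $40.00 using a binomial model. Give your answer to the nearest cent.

$2.76

Risk-neutral probability p = (e^0.05 − 0.9)/(1.45 − 0.9) = 0.1513/0.5500 = 0.2750
Terminal stock prices: S_u = 58, S_d = 36
Terminal payoffs (K − S): max(-18, 0) = 0, max(4, 0) = 4
Node 0 (S = 40): V_0 = e^(−0.05)·[0.2750·0.0000 + 0.7250·4.0000] = 2.7584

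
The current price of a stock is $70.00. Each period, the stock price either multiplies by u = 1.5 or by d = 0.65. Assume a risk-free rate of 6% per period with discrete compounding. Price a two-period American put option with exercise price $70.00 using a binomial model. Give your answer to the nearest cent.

$12.35

Risk-neutral probability p = (1 + 0.06 − 0.65)/(1.5 − 0.65) = 0.4100/0.8500 = 0.4824
Terminal stock prices: S_uu = 157.5, S_ud = 68.25, S_dd = 29.58
Terminal payoffs (K − S): max(-87.5, 0) = 0, max(1.75, 0) = 1.75, max(40.42, 0) = 40.42
Node u (S = 105): continuation = 1/1.06·[0.4824·0.0000 + 0.5176·1.7500] = 0.8546; exercise value = 0.0000 ≤ continuation, so V_u = 0.8546
Node d (S = 45.5): continuation = 1/1.06·[0.4824·1.7500 + 0.5176·40.4250] = 20.5377; exercise value = 24.5000 > continuation, so V_d = 24.5000 (exercise)
Node 0 (S = 70): continuation = 1/1.06·[0.4824·0.8546 + 0.5176·24.5000] = 12.3534; exercise value = 0.0000 ≤ continuation, so V_0 = 12.3534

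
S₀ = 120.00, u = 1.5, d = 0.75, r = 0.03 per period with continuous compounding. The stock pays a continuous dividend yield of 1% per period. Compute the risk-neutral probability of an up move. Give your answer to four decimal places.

p = 0.3603

Per-period risk-free factor R = e^0.03 = 1.0305; dividend-adjusted growth = e^(0.03−0.01) = 1.0202.
Risk-neutral probability p = (1.0202 − 0.75)/(1.5 − 0.75) = 0.2702/0.7500 = 0.3603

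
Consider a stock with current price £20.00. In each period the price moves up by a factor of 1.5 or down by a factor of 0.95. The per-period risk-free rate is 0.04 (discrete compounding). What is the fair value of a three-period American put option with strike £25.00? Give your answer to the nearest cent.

Risk-neutral probability p = (1 + 0.04 − 0.95)/(1.5 − 0.95) = 0.0900/0.5500 = 0.1636
Terminal stock prices: S_uuu = 67.5, S_uud = 42.75, S_udd = 27.07, S_ddd = 17.15
Terminal payoffs (K − S): max(-42.5, 0) = 0, max(-17.75, 0) = 0, max(-2.075, 0) = 0, max(7.853, 0) = 7.853
Node uu (S = 45): continuation = 1/1.04·[0.1636·0.0000 + 0.8364·0.0000] = 0.0000; exercise value = 0.0000 ≤ continuation, so V_uu = 0.0000
Node ud (S = 28.5): continuation = 1/1.04·[0.1636·0.0000 + 0.8364·0.0000] = 0.0000; exercise value = 0.0000 ≤ continuation, so V_ud = 0.0000
Node dd (S = 18.05): continuation = 1/1.04·[0.1636·0.0000 + 0.8364·7.8525] = 6.3149; exercise value = 6.9500 > continuation, so V_dd = 6.9500 (exercise)
Node u (S = 30): continuation = 1/1.04·[0.1636·0.0000 + 0.8364·0.0000] = 0.0000; exercise value = 0.0000 ≤ continuation, so V_u = 0.0000
Node d (S = 19): continuation = 1/1.04·[0.1636·0.0000 + 0.8364·6.9500] = 5.5892; exercise value = 6.0000 > continuation, so V_d = 6.0000 (exercise)
Node 0 (S = 20): continuation = 1/1.04·[0.1636·0.0000 + 0.8364·6.0000] = 4.8252; exercise value = 5.0000 > continuation, so V_0 = 5.0000 (exercise)

£5.00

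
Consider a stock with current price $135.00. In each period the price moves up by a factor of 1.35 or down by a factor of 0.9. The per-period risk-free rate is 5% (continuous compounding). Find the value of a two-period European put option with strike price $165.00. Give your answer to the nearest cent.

Risk-neutral probability p = (e^0.05 − 0.9)/(1.35 − 0.9) = 0.1513/0.4500 = 0.3362
Terminal stock prices: S_uu = 246, S_ud = 164, S_dd = 109.4
Terminal payoffs (K − S): max(-81.04, 0) = 0, max(0.975, 0) = 0.975, max(55.65, 0) = 55.65
Node u (S = 182.2): V_u = e^(−0.05)·[0.3362·0.0000 + 0.6638·0.9750] = 0.6157
Node d (S = 121.5): V_d = e^(−0.05)·[0.3362·0.9750 + 0.6638·55.6500] = 35.4529
Node 0 (S = 135): V_0 = e^(−0.05)·[0.3362·0.6157 + 0.6638·35.4529] = 22.5841

$22.58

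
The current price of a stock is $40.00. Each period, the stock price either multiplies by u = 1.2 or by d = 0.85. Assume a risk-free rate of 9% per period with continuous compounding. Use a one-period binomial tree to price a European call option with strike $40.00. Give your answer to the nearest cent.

$5.10

Risk-neutral probability p = (e^0.09 − 0.85)/(1.2 − 0.85) = 0.2442/0.3500 = 0.6976
Terminal stock prices: S_u = 48, S_d = 34
Terminal payoffs (S − K): max(8, 0) = 8, max(-6, 0) = 0
Node 0 (S = 40): V_0 = e^(−0.09)·[0.6976·8.0000 + 0.3024·0.0000] = 5.1008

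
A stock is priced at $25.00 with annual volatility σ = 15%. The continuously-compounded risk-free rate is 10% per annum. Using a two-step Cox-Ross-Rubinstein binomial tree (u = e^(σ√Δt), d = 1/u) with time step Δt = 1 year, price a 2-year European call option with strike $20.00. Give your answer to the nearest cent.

$8.67

CRR parameters: u = e^(σ√Δt) = e^(0.15·√1) = 1.1618, d = 1/u = 0.8607
Per-period rate: rΔt = 0.1·1 = 0.1, so R = e^0.1 = 1.1052
Risk-neutral probability p = (e^0.1 − 0.8607)/(1.1618 − 0.8607) = 0.2445/0.3011 = 0.8118
Terminal stock prices: S_uu = 33.75, S_ud = 25, S_dd = 18.52
Terminal payoffs (S − K): max(13.75, 0) = 13.75, max(5, 0) = 5, max(-1.48, 0) = 0
Node u (S = 29.05): V_u = e^(−0.1)·[0.8118·13.7465 + 0.1882·5.0000] = 10.9491
Node d (S = 21.52): V_d = e^(−0.1)·[0.8118·5.0000 + 0.1882·0.0000] = 3.6729
Node 0 (S = 25): V_0 = e^(−0.1)·[0.8118·10.9491 + 0.1882·3.6729] = 8.6683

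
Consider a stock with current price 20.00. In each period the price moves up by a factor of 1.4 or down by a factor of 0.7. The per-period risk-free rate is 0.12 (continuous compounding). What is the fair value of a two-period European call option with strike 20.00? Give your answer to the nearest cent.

5.63

Risk-neutral probability p = (e^0.12 − 0.7)/(1.4 − 0.7) = 0.4275/0.7000 = 0.6107
Terminal stock prices: S_uu = 39.2, S_ud = 19.6, S_dd = 9.8
Terminal payoffs (S − K): max(19.2, 0) = 19.2, max(-0.4, 0) = 0, max(-10.2, 0) = 0
Node u (S = 28): V_u = e^(−0.12)·[0.6107·19.2000 + 0.3893·0.0000] = 10.3997
Node d (S = 14): V_d = e^(−0.12)·[0.6107·0.0000 + 0.3893·0.0000] = 0.0000
Node 0 (S = 20): V_0 = e^(−0.12)·[0.6107·10.3997 + 0.3893·0.0000] = 5.6330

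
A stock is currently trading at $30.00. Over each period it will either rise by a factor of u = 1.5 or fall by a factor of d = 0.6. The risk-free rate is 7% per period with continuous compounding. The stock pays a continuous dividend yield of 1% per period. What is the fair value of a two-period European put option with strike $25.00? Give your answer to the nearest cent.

$2.93

Per-period risk-free factor R = e^0.07 = 1.0725; dividend-adjusted growth = e^(0.07−0.01) = 1.0618.
Risk-neutral probability p = (1.0618 − 0.6)/(1.5 − 0.6) = 0.4618/0.9000 = 0.5132
Terminal stock prices: S_uu = 67.5, S_ud = 27, S_dd = 10.8
Terminal payoffs (K − S): max(-42.5, 0) = 0, max(-2, 0) = 0, max(14.2, 0) = 14.2
Node u (S = 45): V_u = e^(−0.07)·[0.5132·0.0000 + 0.4868·0.0000] = 0.0000
Node d (S = 18): V_d = e^(−0.07)·[0.5132·0.0000 + 0.4868·14.2000] = 6.4459
Node 0 (S = 30): V_0 = e^(−0.07)·[0.5132·0.0000 + 0.4868·6.4459] = 2.9260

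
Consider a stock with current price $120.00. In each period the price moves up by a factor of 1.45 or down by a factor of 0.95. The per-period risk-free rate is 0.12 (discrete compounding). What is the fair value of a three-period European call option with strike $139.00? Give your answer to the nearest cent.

$28.45

Risk-neutral probability p = (1 + 0.12 − 0.95)/(1.45 − 0.95) = 0.1700/0.5000 = 0.3400
Terminal stock prices: S_uuu = 365.8, S_uud = 239.7, S_udd = 157, S_ddd = 102.9
Terminal payoffs (S − K): max(226.8, 0) = 226.8, max(100.7, 0) = 100.7, max(18.03, 0) = 18.03, max(-36.12, 0) = 0
Node uu (S = 252.3): V_uu = 1/1.12·[0.3400·226.8350 + 0.6600·100.6850] = 128.1929
Node ud (S = 165.3): V_ud = 1/1.12·[0.3400·100.6850 + 0.6600·18.0350] = 41.1929
Node dd (S = 108.3): V_dd = 1/1.12·[0.3400·18.0350 + 0.6600·0.0000] = 5.4749
Node u (S = 174): V_u = 1/1.12·[0.3400·128.1929 + 0.6600·41.1929] = 63.1901
Node d (S = 114): V_d = 1/1.12·[0.3400·41.1929 + 0.6600·5.4749] = 15.7313
Node 0 (S = 120): V_0 = 1/1.12·[0.3400·63.1901 + 0.6600·15.7313] = 28.4529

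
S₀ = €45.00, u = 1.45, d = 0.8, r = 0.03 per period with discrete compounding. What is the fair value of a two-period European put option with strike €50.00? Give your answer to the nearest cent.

€8.34

Risk-neutral probability p = (1 + 0.03 − 0.8)/(1.45 − 0.8) = 0.2300/0.6500 = 0.3538
Terminal stock prices: S_uu = 94.61, S_ud = 52.2, S_dd = 28.8
Terminal payoffs (K − S): max(-44.61, 0) = 0, max(-2.2, 0) = 0, max(21.2, 0) = 21.2
Node u (S = 65.25): V_u = 1/1.03·[0.3538·0.0000 + 0.6462·0.0000] = 0.0000
Node d (S = 36): V_d = 1/1.03·[0.3538·0.0000 + 0.6462·21.2000] = 13.2995
Node 0 (S = 45): V_0 = 1/1.03·[0.3538·0.0000 + 0.6462·13.2995] = 8.3432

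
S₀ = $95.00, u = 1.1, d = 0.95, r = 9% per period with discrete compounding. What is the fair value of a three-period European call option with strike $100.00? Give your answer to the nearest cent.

$17.84

Risk-neutral probability p = (1 + 0.09 − 0.95)/(1.1 − 0.95) = 0.1400/0.1500 = 0.9333
Terminal stock prices: S_uuu = 126.4, S_uud = 109.2, S_udd = 94.31, S_ddd = 81.45
Terminal payoffs (S − K): max(26.45, 0) = 26.45, max(9.203, 0) = 9.203, max(-5.689, 0) = 0, max(-18.55, 0) = 0
Node uu (S = 115): V_uu = 1/1.09·[0.9333·26.4450 + 0.0667·9.2025] = 23.2069
Node ud (S = 99.28): V_ud = 1/1.09·[0.9333·9.2025 + 0.0667·0.0000] = 7.8798
Node dd (S = 85.74): V_dd = 1/1.09·[0.9333·0.0000 + 0.0667·0.0000] = 0.0000
Node u (S = 104.5): V_u = 1/1.09·[0.9333·23.2069 + 0.0667·7.8798] = 20.3533
Node d (S = 90.25): V_d = 1/1.09·[0.9333·7.8798 + 0.0667·0.0000] = 6.7472
Node 0 (S = 95): V_0 = 1/1.09·[0.9333·20.3533 + 0.0667·6.7472] = 17.8406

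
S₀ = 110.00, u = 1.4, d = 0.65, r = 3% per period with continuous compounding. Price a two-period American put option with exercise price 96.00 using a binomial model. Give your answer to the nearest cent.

Risk-neutral probability p = (e^0.03 − 0.65)/(1.4 − 0.65) = 0.3805/0.7500 = 0.5073
Terminal stock prices: S_uu = 215.6, S_ud = 100.1, S_dd = 46.48
Terminal payoffs (K − S): max(-119.6, 0) = 0, max(-4.1, 0) = 0, max(49.52, 0) = 49.52
Node u (S = 154): continuation = e^(−0.03)·[0.5073·0.0000 + 0.4927·0.0000] = 0.0000; exercise value = 0.0000 ≤ continuation, so V_u = 0.0000
Node d (S = 71.5): continuation = e^(−0.03)·[0.5073·0.0000 + 0.4927·49.5250] = 23.6811; exercise value = 24.5000 > continuation, so V_d = 24.5000 (exercise)
Node 0 (S = 110): continuation = e^(−0.03)·[0.5073·0.0000 + 0.4927·24.5000] = 11.7150; exercise value = 0.0000 ≤ continuation, so V_0 = 11.7150

11.72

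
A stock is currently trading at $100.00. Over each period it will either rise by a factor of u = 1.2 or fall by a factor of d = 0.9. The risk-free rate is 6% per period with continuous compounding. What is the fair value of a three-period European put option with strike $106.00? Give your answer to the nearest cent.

$5.22

Risk-neutral probability p = (e^0.06 − 0.9)/(1.2 − 0.9) = 0.1618/0.3000 = 0.5395
Terminal stock prices: S_uuu = 172.8, S_uud = 129.6, S_udd = 97.2, S_ddd = 72.9
Terminal payoffs (K − S): max(-66.8, 0) = 0, max(-23.6, 0) = 0, max(8.8, 0) = 8.8, max(33.1, 0) = 33.1
Node uu (S = 144): V_uu = e^(−0.06)·[0.5395·0.0000 + 0.4605·0.0000] = 0.0000
Node ud (S = 108): V_ud = e^(−0.06)·[0.5395·0.0000 + 0.4605·8.8000] = 3.8168
Node dd (S = 81): V_dd = e^(−0.06)·[0.5395·8.8000 + 0.4605·33.1000] = 18.8270
Node u (S = 120): V_u = e^(−0.06)·[0.5395·0.0000 + 0.4605·3.8168] = 1.6554
Node d (S = 90): V_d = e^(−0.06)·[0.5395·3.8168 + 0.4605·18.8270] = 10.1048
Node 0 (S = 100): V_0 = e^(−0.06)·[0.5395·1.6554 + 0.4605·10.1048] = 5.2237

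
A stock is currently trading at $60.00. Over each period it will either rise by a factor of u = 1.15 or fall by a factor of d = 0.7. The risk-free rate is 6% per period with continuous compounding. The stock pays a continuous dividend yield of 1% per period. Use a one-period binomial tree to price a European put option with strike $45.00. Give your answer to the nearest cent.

$0.62

Per-period risk-free factor R = e^0.06 = 1.0618; dividend-adjusted growth = e^(0.06−0.01) = 1.0513.
Risk-neutral probability p = (1.0513 − 0.7)/(1.15 − 0.7) = 0.3513/0.4500 = 0.7806
Terminal stock prices: S_u = 69, S_d = 42
Terminal payoffs (K − S): max(-24, 0) = 0, max(3, 0) = 3
Node 0 (S = 60): V_0 = e^(−0.06)·[0.7806·0.0000 + 0.2194·3.0000] = 0.6199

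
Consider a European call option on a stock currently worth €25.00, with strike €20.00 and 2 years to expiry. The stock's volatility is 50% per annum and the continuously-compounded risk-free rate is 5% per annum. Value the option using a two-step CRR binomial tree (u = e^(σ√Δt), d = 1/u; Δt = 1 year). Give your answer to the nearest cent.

€10.12

CRR parameters: u = e^(σ√Δt) = e^(0.5·√1) = 1.6487, d = 1/u = 0.6065
Per-period rate: rΔt = 0.05·1 = 0.05, so R = e^0.05 = 1.0513
Risk-neutral probability p = (e^0.05 − 0.6065)/(1.6487 − 0.6065) = 0.4447/1.0422 = 0.4267
Terminal stock prices: S_uu = 67.96, S_ud = 25, S_dd = 9.197
Terminal payoffs (S − K): max(47.96, 0) = 47.96, max(5, 0) = 5, max(-10.8, 0) = 0
Node u (S = 41.22): V_u = e^(−0.05)·[0.4267·47.9570 + 0.5733·5.0000] = 22.1934
Node d (S = 15.16): V_d = e^(−0.05)·[0.4267·5.0000 + 0.5733·0.0000] = 2.0296
Node 0 (S = 25): V_0 = e^(−0.05)·[0.4267·22.1934 + 0.5733·2.0296] = 10.1156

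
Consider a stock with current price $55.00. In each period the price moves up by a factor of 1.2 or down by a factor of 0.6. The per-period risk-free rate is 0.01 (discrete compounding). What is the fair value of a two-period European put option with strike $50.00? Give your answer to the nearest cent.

Risk-neutral probability p = (1 + 0.01 − 0.6)/(1.2 − 0.6) = 0.4100/0.6000 = 0.6833
Terminal stock prices: S_uu = 79.2, S_ud = 39.6, S_dd = 19.8
Terminal payoffs (K − S): max(-29.2, 0) = 0, max(10.4, 0) = 10.4, max(30.2, 0) = 30.2
Node u (S = 66): V_u = 1/1.01·[0.6833·0.0000 + 0.3167·10.4000] = 3.2607
Node d (S = 33): V_d = 1/1.01·[0.6833·10.4000 + 0.3167·30.2000] = 16.5050
Node 0 (S = 55): V_0 = 1/1.01·[0.6833·3.2607 + 0.3167·16.5050] = 7.3809

$7.38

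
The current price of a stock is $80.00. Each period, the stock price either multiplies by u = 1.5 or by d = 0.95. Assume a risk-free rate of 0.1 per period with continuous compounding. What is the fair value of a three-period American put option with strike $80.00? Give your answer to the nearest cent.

Risk-neutral probability p = (e^0.1 − 0.95)/(1.5 − 0.95) = 0.1552/0.5500 = 0.2821
Terminal stock prices: S_uuu = 270, S_uud = 171, S_udd = 108.3, S_ddd = 68.59
Terminal payoffs (K − S): max(-190, 0) = 0, max(-91, 0) = 0, max(-28.3, 0) = 0, max(11.41, 0) = 11.41
Node uu (S = 180): continuation = e^(−0.1)·[0.2821·0.0000 + 0.7179·0.0000] = 0.0000; exercise value = 0.0000 ≤ continuation, so V_uu = 0.0000
Node ud (S = 114): continuation = e^(−0.1)·[0.2821·0.0000 + 0.7179·0.0000] = 0.0000; exercise value = 0.0000 ≤ continuation, so V_ud = 0.0000
Node dd (S = 72.2): continuation = e^(−0.1)·[0.2821·0.0000 + 0.7179·11.4100] = 7.4114; exercise value = 7.8000 > continuation, so V_dd = 7.8000 (exercise)
Node u (S = 120): continuation = e^(−0.1)·[0.2821·0.0000 + 0.7179·0.0000] = 0.0000; exercise value = 0.0000 ≤ continuation, so V_u = 0.0000
Node d (S = 76): continuation = e^(−0.1)·[0.2821·0.0000 + 0.7179·7.8000] = 5.0665; exercise value = 4.0000 ≤ continuation, so V_d = 5.0665
Node 0 (S = 80): continuation = e^(−0.1)·[0.2821·0.0000 + 0.7179·5.0665] = 3.2910; exercise value = 0.0000 ≤ continuation, so V_0 = 3.2910

$3.29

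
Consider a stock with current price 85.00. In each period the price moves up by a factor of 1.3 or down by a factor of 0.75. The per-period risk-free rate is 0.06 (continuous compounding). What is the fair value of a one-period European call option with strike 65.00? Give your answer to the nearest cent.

Risk-neutral probability p = (e^0.06 − 0.75)/(1.3 − 0.75) = 0.3118/0.5500 = 0.5670
Terminal stock prices: S_u = 110.5, S_d = 63.75
Terminal payoffs (S − K): max(45.5, 0) = 45.5, max(-1.25, 0) = 0
Node 0 (S = 85): V_0 = e^(−0.06)·[0.5670·45.5000 + 0.4330·0.0000] = 24.2951

24.30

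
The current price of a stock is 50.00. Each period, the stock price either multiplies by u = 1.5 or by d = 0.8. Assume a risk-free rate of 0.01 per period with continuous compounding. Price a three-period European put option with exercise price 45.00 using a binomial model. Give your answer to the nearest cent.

Risk-neutral probability p = (e^0.01 − 0.8)/(1.5 − 0.8) = 0.2101/0.7000 = 0.3001
Terminal stock prices: S_uuu = 168.8, S_uud = 90, S_udd = 48, S_ddd = 25.6
Terminal payoffs (K − S): max(-123.8, 0) = 0, max(-45, 0) = 0, max(-3, 0) = 0, max(19.4, 0) = 19.4
Node uu (S = 112.5): V_uu = e^(−0.01)·[0.3001·0.0000 + 0.6999·0.0000] = 0.0000
Node ud (S = 60): V_ud = e^(−0.01)·[0.3001·0.0000 + 0.6999·0.0000] = 0.0000
Node dd (S = 32): V_dd = e^(−0.01)·[0.3001·0.0000 + 0.6999·19.4000] = 13.4435
Node u (S = 75): V_u = e^(−0.01)·[0.3001·0.0000 + 0.6999·0.0000] = 0.0000
Node d (S = 40): V_d = e^(−0.01)·[0.3001·0.0000 + 0.6999·13.4435] = 9.3159
Node 0 (S = 50): V_0 = e^(−0.01)·[0.3001·0.0000 + 0.6999·9.3159] = 6.4556

6.46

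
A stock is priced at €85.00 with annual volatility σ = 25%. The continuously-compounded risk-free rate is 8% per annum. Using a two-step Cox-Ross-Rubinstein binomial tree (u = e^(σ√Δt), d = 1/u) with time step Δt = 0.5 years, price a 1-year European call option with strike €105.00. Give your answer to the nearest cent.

CRR parameters: u = e^(σ√Δt) = e^(0.25·√0.5) = 1.1934, d = 1/u = 0.8380
Per-period rate: rΔt = 0.08·0.5 = 0.04, so R = e^0.04 = 1.0408
Risk-neutral probability p = (e^0.04 − 0.8380)/(1.1934 − 0.8380) = 0.2028/0.3554 = 0.5708
Terminal stock prices: S_uu = 121.1, S_ud = 85, S_dd = 59.69
Terminal payoffs (S − K): max(16.05, 0) = 16.05, max(-20, 0) = 0, max(-45.31, 0) = 0
Node u (S = 101.4): V_u = e^(−0.04)·[0.5708·16.0501 + 0.4292·0.0000] = 8.8014
Node d (S = 71.23): V_d = e^(−0.04)·[0.5708·0.0000 + 0.4292·0.0000] = 0.0000
Node 0 (S = 85): V_0 = e^(−0.04)·[0.5708·8.8014 + 0.4292·0.0000] = 4.8265

€4.83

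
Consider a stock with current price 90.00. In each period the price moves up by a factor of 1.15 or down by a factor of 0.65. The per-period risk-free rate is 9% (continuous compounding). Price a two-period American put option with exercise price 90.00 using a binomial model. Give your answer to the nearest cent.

Risk-neutral probability p = (e^0.09 − 0.65)/(1.15 − 0.65) = 0.4442/0.5000 = 0.8883
Terminal stock prices: S_uu = 119, S_ud = 67.27, S_dd = 38.03
Terminal payoffs (K − S): max(-29.02, 0) = 0, max(22.73, 0) = 22.73, max(51.97, 0) = 51.97
Node u (S = 103.5): continuation = e^(−0.09)·[0.8883·0.0000 + 0.1117·22.7250] = 2.3189; exercise value = 0.0000 ≤ continuation, so V_u = 2.3189
Node d (S = 58.5): continuation = e^(−0.09)·[0.8883·22.7250 + 0.1117·51.9750] = 23.7538; exercise value = 31.5000 > continuation, so V_d = 31.5000 (exercise)
Node 0 (S = 90): continuation = e^(−0.09)·[0.8883·2.3189 + 0.1117·31.5000] = 5.0970; exercise value = 0.0000 ≤ continuation, so V_0 = 5.0970

5.10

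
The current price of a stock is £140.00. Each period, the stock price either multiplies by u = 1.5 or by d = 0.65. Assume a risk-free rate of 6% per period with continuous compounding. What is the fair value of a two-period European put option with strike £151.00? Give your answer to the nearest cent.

£28.07

Risk-neutral probability p = (e^0.06 − 0.65)/(1.5 − 0.65) = 0.4118/0.8500 = 0.4845
Terminal stock prices: S_uu = 315, S_ud = 136.5, S_dd = 59.15
Terminal payoffs (K − S): max(-164, 0) = 0, max(14.5, 0) = 14.5, max(91.85, 0) = 91.85
Node u (S = 210): V_u = e^(−0.06)·[0.4845·0.0000 + 0.5155·14.5000] = 7.0393
Node d (S = 91): V_d = e^(−0.06)·[0.4845·14.5000 + 0.5155·91.8500] = 51.2064
Node 0 (S = 140): V_0 = e^(−0.06)·[0.4845·7.0393 + 0.5155·51.2064] = 28.0710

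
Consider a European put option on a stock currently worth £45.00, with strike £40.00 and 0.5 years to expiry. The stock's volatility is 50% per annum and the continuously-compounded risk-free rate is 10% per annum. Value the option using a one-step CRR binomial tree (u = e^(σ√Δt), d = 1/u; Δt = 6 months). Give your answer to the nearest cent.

CRR parameters: u = e^(σ√Δt) = e^(0.5·√0.5) = 1.4241, d = 1/u = 0.7022
Per-period rate: rΔt = 0.1·0.5 = 0.05, so R = e^0.05 = 1.0513
Risk-neutral probability p = (e^0.05 − 0.7022)/(1.4241 − 0.7022) = 0.3491/0.7219 = 0.4835
Terminal stock prices: S_u = 64.09, S_d = 31.6
Terminal payoffs (K − S): max(-24.09, 0) = 0, max(8.402, 0) = 8.402
Node 0 (S = 45): V_0 = e^(−0.05)·[0.4835·0.0000 + 0.5165·8.4015] = 4.1274

£4.13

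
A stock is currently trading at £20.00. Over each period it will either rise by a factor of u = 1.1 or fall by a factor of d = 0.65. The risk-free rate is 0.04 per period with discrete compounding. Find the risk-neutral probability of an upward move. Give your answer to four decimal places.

Risk-neutral probability p = (1 + 0.04 − 0.65)/(1.1 − 0.65) = 0.3900/0.4500 = 0.8667

p = 0.8667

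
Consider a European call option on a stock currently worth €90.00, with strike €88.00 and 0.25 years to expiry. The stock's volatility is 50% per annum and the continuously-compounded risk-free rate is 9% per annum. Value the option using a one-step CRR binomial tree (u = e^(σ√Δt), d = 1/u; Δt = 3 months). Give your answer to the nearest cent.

€13.01

CRR parameters: u = e^(σ√Δt) = e^(0.5·√0.25) = 1.2840, d = 1/u = 0.7788
Per-period rate: rΔt = 0.09·0.25 = 0.0225, so R = e^0.0225 = 1.0228
Risk-neutral probability p = (e^0.0225 − 0.7788)/(1.2840 − 0.7788) = 0.2440/0.5052 = 0.4829
Terminal stock prices: S_u = 115.6, S_d = 70.09
Terminal payoffs (S − K): max(27.56, 0) = 27.56, max(-17.91, 0) = 0
Node 0 (S = 90): V_0 = e^(−0.0225)·[0.4829·27.5623 + 0.5171·0.0000] = 13.0127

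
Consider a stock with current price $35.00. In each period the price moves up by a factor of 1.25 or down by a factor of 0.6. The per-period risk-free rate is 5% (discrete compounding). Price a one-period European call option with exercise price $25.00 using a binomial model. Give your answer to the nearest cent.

Risk-neutral probability p = (1 + 0.05 − 0.6)/(1.25 − 0.6) = 0.4500/0.6500 = 0.6923
Terminal stock prices: S_u = 43.75, S_d = 21
Terminal payoffs (S − K): max(18.75, 0) = 18.75, max(-4, 0) = 0
Node 0 (S = 35): V_0 = 1/1.05·[0.6923·18.7500 + 0.3077·0.0000] = 12.3626

$12.36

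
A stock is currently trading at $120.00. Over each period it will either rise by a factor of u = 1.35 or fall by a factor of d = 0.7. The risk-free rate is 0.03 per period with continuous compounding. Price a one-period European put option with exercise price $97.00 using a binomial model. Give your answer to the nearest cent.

$6.20

Risk-neutral probability p = (e^0.03 − 0.7)/(1.35 − 0.7) = 0.3305/0.6500 = 0.5084
Terminal stock prices: S_u = 162, S_d = 84
Terminal payoffs (K − S): max(-65, 0) = 0, max(13, 0) = 13
Node 0 (S = 120): V_0 = e^(−0.03)·[0.5084·0.0000 + 0.4916·13.0000] = 6.2020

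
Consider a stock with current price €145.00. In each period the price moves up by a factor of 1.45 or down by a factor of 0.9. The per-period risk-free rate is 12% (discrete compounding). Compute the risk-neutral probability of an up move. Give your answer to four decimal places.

p = 0.4000

Risk-neutral probability p = (1 + 0.12 − 0.9)/(1.45 − 0.9) = 0.2200/0.5500 = 0.4000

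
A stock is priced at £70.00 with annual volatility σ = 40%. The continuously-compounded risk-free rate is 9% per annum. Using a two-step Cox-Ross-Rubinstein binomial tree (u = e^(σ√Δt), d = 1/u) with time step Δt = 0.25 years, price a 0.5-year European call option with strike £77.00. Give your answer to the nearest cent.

CRR parameters: u = e^(σ√Δt) = e^(0.4·√0.25) = 1.2214, d = 1/u = 0.8187
Per-period rate: rΔt = 0.09·0.25 = 0.0225, so R = e^0.0225 = 1.0228
Risk-neutral probability p = (e^0.0225 − 0.8187)/(1.2214 − 0.8187) = 0.2040/0.4027 = 0.5067
Terminal stock prices: S_uu = 104.4, S_ud = 70, S_dd = 46.92
Terminal payoffs (S − K): max(27.43, 0) = 27.43, max(-7, 0) = 0, max(-30.08, 0) = 0
Node u (S = 85.5): V_u = e^(−0.0225)·[0.5067·27.4277 + 0.4933·0.0000] = 13.5878
Node d (S = 57.31): V_d = e^(−0.0225)·[0.5067·0.0000 + 0.4933·0.0000] = 0.0000
Node 0 (S = 70): V_0 = e^(−0.0225)·[0.5067·13.5878 + 0.4933·0.0000] = 6.7314

£6.73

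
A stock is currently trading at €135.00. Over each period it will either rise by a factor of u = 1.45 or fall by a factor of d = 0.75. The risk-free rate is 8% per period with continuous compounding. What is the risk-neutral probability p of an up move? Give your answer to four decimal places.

p = 0.4761

Risk-neutral probability p = (e^0.08 − 0.75)/(1.45 − 0.75) = 0.3333/0.7000 = 0.4761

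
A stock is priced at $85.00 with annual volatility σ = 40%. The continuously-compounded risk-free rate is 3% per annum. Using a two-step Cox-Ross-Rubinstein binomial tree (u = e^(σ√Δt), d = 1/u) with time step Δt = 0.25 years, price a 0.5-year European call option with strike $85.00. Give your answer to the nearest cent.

$9.05

CRR parameters: u = e^(σ√Δt) = e^(0.4·√0.25) = 1.2214, d = 1/u = 0.8187
Per-period rate: rΔt = 0.03·0.25 = 0.0075, so R = e^0.0075 = 1.0075
Risk-neutral probability p = (e^0.0075 − 0.8187)/(1.2214 − 0.8187) = 0.1888/0.4027 = 0.4689
Terminal stock prices: S_uu = 126.8, S_ud = 85, S_dd = 56.98
Terminal payoffs (S − K): max(41.81, 0) = 41.81, max(0, 0) = 0, max(-28.02, 0) = 0
Node u (S = 103.8): V_u = e^(−0.0075)·[0.4689·41.8051 + 0.5311·0.0000] = 19.4543
Node d (S = 69.59): V_d = e^(−0.0075)·[0.4689·0.0000 + 0.5311·0.0000] = 0.0000
Node 0 (S = 85): V_0 = e^(−0.0075)·[0.4689·19.4543 + 0.5311·0.0000] = 9.0532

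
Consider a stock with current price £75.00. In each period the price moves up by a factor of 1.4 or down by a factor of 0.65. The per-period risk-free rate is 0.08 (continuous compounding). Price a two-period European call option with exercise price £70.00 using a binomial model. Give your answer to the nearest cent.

Risk-neutral probability p = (e^0.08 − 0.65)/(1.4 − 0.65) = 0.4333/0.7500 = 0.5777
Terminal stock prices: S_uu = 147, S_ud = 68.25, S_dd = 31.69
Terminal payoffs (S − K): max(77, 0) = 77, max(-1.75, 0) = 0, max(-38.31, 0) = 0
Node u (S = 105): V_u = e^(−0.08)·[0.5777·77.0000 + 0.4223·0.0000] = 41.0640
Node d (S = 48.75): V_d = e^(−0.08)·[0.5777·0.0000 + 0.4223·0.0000] = 0.0000
Node 0 (S = 75): V_0 = e^(−0.08)·[0.5777·41.0640 + 0.4223·0.0000] = 21.8994

£21.90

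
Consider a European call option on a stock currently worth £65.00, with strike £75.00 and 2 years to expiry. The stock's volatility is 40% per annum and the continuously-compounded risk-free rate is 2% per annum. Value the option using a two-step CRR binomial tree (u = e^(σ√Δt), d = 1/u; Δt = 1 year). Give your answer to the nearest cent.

CRR parameters: u = e^(σ√Δt) = e^(0.4·√1) = 1.4918, d = 1/u = 0.6703
Per-period rate: rΔt = 0.02·1 = 0.02, so R = e^0.02 = 1.0202
Risk-neutral probability p = (e^0.02 − 0.6703)/(1.4918 − 0.6703) = 0.3499/0.8215 = 0.4259
Terminal stock prices: S_uu = 144.7, S_ud = 65, S_dd = 29.21
Terminal payoffs (S − K): max(69.66, 0) = 69.66, max(-10, 0) = 0, max(-45.79, 0) = 0
Node u (S = 96.97): V_u = e^(−0.02)·[0.4259·69.6602 + 0.5741·0.0000] = 29.0810
Node d (S = 43.57): V_d = e^(−0.02)·[0.4259·0.0000 + 0.5741·0.0000] = 0.0000
Node 0 (S = 65): V_0 = e^(−0.02)·[0.4259·29.0810 + 0.5741·0.0000] = 12.1404

£12.14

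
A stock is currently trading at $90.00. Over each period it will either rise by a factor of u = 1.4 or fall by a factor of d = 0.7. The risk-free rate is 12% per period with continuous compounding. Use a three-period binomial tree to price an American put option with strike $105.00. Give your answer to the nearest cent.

$17.64

Risk-neutral probability p = (e^0.12 − 0.7)/(1.4 − 0.7) = 0.4275/0.7000 = 0.6107
Terminal stock prices: S_uuu = 247, S_uud = 123.5, S_udd = 61.74, S_ddd = 30.87
Terminal payoffs (K − S): max(-142, 0) = 0, max(-18.48, 0) = 0, max(43.26, 0) = 43.26, max(74.13, 0) = 74.13
Node uu (S = 176.4): continuation = e^(−0.12)·[0.6107·0.0000 + 0.3893·0.0000] = 0.0000; exercise value = 0.0000 ≤ continuation, so V_uu = 0.0000
Node ud (S = 88.2): continuation = e^(−0.12)·[0.6107·0.0000 + 0.3893·43.2600] = 14.9364; exercise value = 16.8000 > continuation, so V_ud = 16.8000 (exercise)
Node dd (S = 44.1): continuation = e^(−0.12)·[0.6107·43.2600 + 0.3893·74.1300] = 49.0266; exercise value = 60.9000 > continuation, so V_dd = 60.9000 (exercise)
Node u (S = 126): continuation = e^(−0.12)·[0.6107·0.0000 + 0.3893·16.8000] = 5.8005; exercise value = 0.0000 ≤ continuation, so V_u = 5.8005
Node d (S = 63): continuation = e^(−0.12)·[0.6107·16.8000 + 0.3893·60.9000] = 30.1266; exercise value = 42.0000 > continuation, so V_d = 42.0000 (exercise)
Node 0 (S = 90): continuation = e^(−0.12)·[0.6107·5.8005 + 0.3893·42.0000] = 17.6432; exercise value = 15.0000 ≤ continuation, so V_0 = 17.6432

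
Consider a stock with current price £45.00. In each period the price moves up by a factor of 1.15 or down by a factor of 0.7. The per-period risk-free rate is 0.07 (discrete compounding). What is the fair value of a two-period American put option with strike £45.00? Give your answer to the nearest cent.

£3.36

Risk-neutral probability p = (1 + 0.07 − 0.7)/(1.15 − 0.7) = 0.3700/0.4500 = 0.8222
Terminal stock prices: S_uu = 59.51, S_ud = 36.22, S_dd = 22.05
Terminal payoffs (K − S): max(-14.51, 0) = 0, max(8.775, 0) = 8.775, max(22.95, 0) = 22.95
Node u (S = 51.75): continuation = 1/1.07·[0.8222·0.0000 + 0.1778·8.7750] = 1.4579; exercise value = 0.0000 ≤ continuation, so V_u = 1.4579
Node d (S = 31.5): continuation = 1/1.07·[0.8222·8.7750 + 0.1778·22.9500] = 10.5561; exercise value = 13.5000 > continuation, so V_d = 13.5000 (exercise)
Node 0 (S = 45): continuation = 1/1.07·[0.8222·1.4579 + 0.1778·13.5000] = 3.3633; exercise value = 0.0000 ≤ continuation, so V_0 = 3.3633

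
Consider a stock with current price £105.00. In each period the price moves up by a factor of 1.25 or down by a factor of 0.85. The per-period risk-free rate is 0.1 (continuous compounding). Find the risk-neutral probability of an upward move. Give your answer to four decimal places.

p = 0.6379

Risk-neutral probability p = (e^0.1 − 0.85)/(1.25 − 0.85) = 0.2552/0.4000 = 0.6379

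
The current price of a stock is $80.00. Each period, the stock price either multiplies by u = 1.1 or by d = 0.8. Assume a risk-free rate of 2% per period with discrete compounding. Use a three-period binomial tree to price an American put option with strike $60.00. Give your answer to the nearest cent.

$0.96

Risk-neutral probability p = (1 + 0.02 − 0.8)/(1.1 − 0.8) = 0.2200/0.3000 = 0.7333
Terminal stock prices: S_uuu = 106.5, S_uud = 77.44, S_udd = 56.32, S_ddd = 40.96
Terminal payoffs (K − S): max(-46.48, 0) = 0, max(-17.44, 0) = 0, max(3.68, 0) = 3.68, max(19.04, 0) = 19.04
Node uu (S = 96.8): continuation = 1/1.02·[0.7333·0.0000 + 0.2667·0.0000] = 0.0000; exercise value = 0.0000 ≤ continuation, so V_uu = 0.0000
Node ud (S = 70.4): continuation = 1/1.02·[0.7333·0.0000 + 0.2667·3.6800] = 0.9621; exercise value = 0.0000 ≤ continuation, so V_ud = 0.9621
Node dd (S = 51.2): continuation = 1/1.02·[0.7333·3.6800 + 0.2667·19.0400] = 7.6235; exercise value = 8.8000 > continuation, so V_dd = 8.8000 (exercise)
Node u (S = 88): continuation = 1/1.02·[0.7333·0.0000 + 0.2667·0.9621] = 0.2515; exercise value = 0.0000 ≤ continuation, so V_u = 0.2515
Node d (S = 64): continuation = 1/1.02·[0.7333·0.9621 + 0.2667·8.8000] = 2.9924; exercise value = 0.0000 ≤ continuation, so V_d = 2.9924
Node 0 (S = 80): continuation = 1/1.02·[0.7333·0.2515 + 0.2667·2.9924] = 0.9632; exercise value = 0.0000 ≤ continuation, so V_0 = 0.9632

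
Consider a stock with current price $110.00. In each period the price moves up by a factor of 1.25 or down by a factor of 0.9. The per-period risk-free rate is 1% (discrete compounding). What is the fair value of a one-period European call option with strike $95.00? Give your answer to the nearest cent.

Risk-neutral probability p = (1 + 0.01 − 0.9)/(1.25 − 0.9) = 0.1100/0.3500 = 0.3143
Terminal stock prices: S_u = 137.5, S_d = 99
Terminal payoffs (S − K): max(42.5, 0) = 42.5, max(4, 0) = 4
Node 0 (S = 110): V_0 = 1/1.01·[0.3143·42.5000 + 0.6857·4.0000] = 15.9406

$15.94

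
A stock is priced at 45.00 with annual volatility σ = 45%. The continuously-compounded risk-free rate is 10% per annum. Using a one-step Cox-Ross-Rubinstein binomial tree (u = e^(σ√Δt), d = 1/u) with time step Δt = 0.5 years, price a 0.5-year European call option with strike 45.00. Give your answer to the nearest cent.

CRR parameters: u = e^(σ√Δt) = e^(0.45·√0.5) = 1.3746, d = 1/u = 0.7275
Per-period rate: rΔt = 0.1·0.5 = 0.05, so R = e^0.05 = 1.0513
Risk-neutral probability p = (e^0.05 − 0.7275)/(1.3746 − 0.7275) = 0.3238/0.6472 = 0.5003
Terminal stock prices: S_u = 61.86, S_d = 32.74
Terminal payoffs (S − K): max(16.86, 0) = 16.86, max(-12.26, 0) = 0
Node 0 (S = 45): V_0 = e^(−0.05)·[0.5003·16.8592 + 0.4997·0.0000] = 8.0239

8.02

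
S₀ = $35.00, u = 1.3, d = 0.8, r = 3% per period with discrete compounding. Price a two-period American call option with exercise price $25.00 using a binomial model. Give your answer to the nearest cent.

$12.15

Risk-neutral probability p = (1 + 0.03 − 0.8)/(1.3 − 0.8) = 0.2300/0.5000 = 0.4600
Terminal stock prices: S_uu = 59.15, S_ud = 36.4, S_dd = 22.4
Terminal payoffs (S − K): max(34.15, 0) = 34.15, max(11.4, 0) = 11.4, max(-2.6, 0) = 0
Node u (S = 45.5): continuation = 1/1.03·[0.4600·34.1500 + 0.5400·11.4000] = 21.2282; exercise value = 20.5000 ≤ continuation, so V_u = 21.2282
Node d (S = 28): continuation = 1/1.03·[0.4600·11.4000 + 0.5400·0.0000] = 5.0913; exercise value = 3.0000 ≤ continuation, so V_d = 5.0913
Node 0 (S = 35): continuation = 1/1.03·[0.4600·21.2282 + 0.5400·5.0913] = 12.1497; exercise value = 10.0000 ≤ continuation, so V_0 = 12.1497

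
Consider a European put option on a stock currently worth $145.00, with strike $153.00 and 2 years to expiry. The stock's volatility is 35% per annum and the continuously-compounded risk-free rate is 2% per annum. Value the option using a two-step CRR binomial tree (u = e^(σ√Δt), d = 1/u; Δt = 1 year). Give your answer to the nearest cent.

$28.05

CRR parameters: u = e^(σ√Δt) = e^(0.35·√1) = 1.4191, d = 1/u = 0.7047
Per-period rate: rΔt = 0.02·1 = 0.02, so R = e^0.02 = 1.0202
Risk-neutral probability p = (e^0.02 − 0.7047)/(1.4191 − 0.7047) = 0.3155/0.7144 = 0.4417
Terminal stock prices: S_uu = 292, S_ud = 145, S_dd = 72
Terminal payoffs (K − S): max(-139, 0) = 0, max(8, 0) = 8, max(81, 0) = 81
Node u (S = 205.8): V_u = e^(−0.02)·[0.4417·0.0000 + 0.5583·8.0000] = 4.3783
Node d (S = 102.2): V_d = e^(−0.02)·[0.4417·8.0000 + 0.5583·80.9951] = 47.7906
Node 0 (S = 145): V_0 = e^(−0.02)·[0.4417·4.3783 + 0.5583·47.7906] = 28.0504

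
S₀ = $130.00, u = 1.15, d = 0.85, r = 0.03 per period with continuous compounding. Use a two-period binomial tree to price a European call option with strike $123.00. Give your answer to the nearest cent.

$18.51

Risk-neutral probability p = (e^0.03 − 0.85)/(1.15 − 0.85) = 0.1805/0.3000 = 0.6015
Terminal stock prices: S_uu = 171.9, S_ud = 127.1, S_dd = 93.92
Terminal payoffs (S − K): max(48.92, 0) = 48.92, max(4.075, 0) = 4.075, max(-29.08, 0) = 0
Node u (S = 149.5): V_u = e^(−0.03)·[0.6015·48.9250 + 0.3985·4.0750] = 30.1352
Node d (S = 110.5): V_d = e^(−0.03)·[0.6015·4.0750 + 0.3985·0.0000] = 2.3787
Node 0 (S = 130): V_0 = e^(−0.03)·[0.6015·30.1352 + 0.3985·2.3787] = 18.5109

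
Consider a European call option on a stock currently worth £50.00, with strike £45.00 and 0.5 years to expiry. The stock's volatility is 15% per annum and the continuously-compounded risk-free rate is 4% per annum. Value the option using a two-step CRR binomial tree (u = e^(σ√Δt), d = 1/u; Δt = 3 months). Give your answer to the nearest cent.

£6.28

CRR parameters: u = e^(σ√Δt) = e^(0.15·√0.25) = 1.0779, d = 1/u = 0.9277
Per-period rate: rΔt = 0.04·0.25 = 0.01, so R = e^0.01 = 1.0101
Risk-neutral probability p = (e^0.01 − 0.9277)/(1.0779 − 0.9277) = 0.0823/0.1501 = 0.5482
Terminal stock prices: S_uu = 58.09, S_ud = 50, S_dd = 43.04
Terminal payoffs (S − K): max(13.09, 0) = 13.09, max(5, 0) = 5, max(-1.965, 0) = 0
Node u (S = 53.89): V_u = e^(−0.01)·[0.5482·13.0917 + 0.4518·5.0000] = 9.3420
Node d (S = 46.39): V_d = e^(−0.01)·[0.5482·5.0000 + 0.4518·0.0000] = 2.7137
Node 0 (S = 50): V_0 = e^(−0.01)·[0.5482·9.3420 + 0.4518·2.7137] = 6.2841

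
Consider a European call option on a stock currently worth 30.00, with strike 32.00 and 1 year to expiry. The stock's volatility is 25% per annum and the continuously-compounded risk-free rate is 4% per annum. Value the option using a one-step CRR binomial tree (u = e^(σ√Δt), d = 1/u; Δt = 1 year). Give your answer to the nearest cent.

3.25

CRR parameters: u = e^(σ√Δt) = e^(0.25·√1) = 1.2840, d = 1/u = 0.7788
Per-period rate: rΔt = 0.04·1 = 0.04, so R = e^0.04 = 1.0408
Risk-neutral probability p = (e^0.04 − 0.7788)/(1.2840 − 0.7788) = 0.2620/0.5052 = 0.5186
Terminal stock prices: S_u = 38.52, S_d = 23.36
Terminal payoffs (S − K): max(6.521, 0) = 6.521, max(-8.636, 0) = 0
Node 0 (S = 30): V_0 = e^(−0.04)·[0.5186·6.5208 + 0.4814·0.0000] = 3.2491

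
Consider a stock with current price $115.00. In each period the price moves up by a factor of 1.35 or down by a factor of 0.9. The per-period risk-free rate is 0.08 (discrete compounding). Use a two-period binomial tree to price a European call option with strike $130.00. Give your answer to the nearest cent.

Risk-neutral probability p = (1 + 0.08 − 0.9)/(1.35 − 0.9) = 0.1800/0.4500 = 0.4000
Terminal stock prices: S_uu = 209.6, S_ud = 139.7, S_dd = 93.15
Terminal payoffs (S − K): max(79.59, 0) = 79.59, max(9.725, 0) = 9.725, max(-36.85, 0) = 0
Node u (S = 155.2): V_u = 1/1.08·[0.4000·79.5875 + 0.6000·9.7250] = 34.8796
Node d (S = 103.5): V_d = 1/1.08·[0.4000·9.7250 + 0.6000·0.0000] = 3.6019
Node 0 (S = 115): V_0 = 1/1.08·[0.4000·34.8796 + 0.6000·3.6019] = 14.9194

$14.92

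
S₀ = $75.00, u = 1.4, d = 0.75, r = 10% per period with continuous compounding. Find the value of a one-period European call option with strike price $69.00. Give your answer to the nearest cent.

Risk-neutral probability p = (e^0.1 − 0.75)/(1.4 − 0.75) = 0.3552/0.6500 = 0.5464
Terminal stock prices: S_u = 105, S_d = 56.25
Terminal payoffs (S − K): max(36, 0) = 36, max(-12.75, 0) = 0
Node 0 (S = 75): V_0 = e^(−0.1)·[0.5464·36.0000 + 0.4536·0.0000] = 17.7991

$17.80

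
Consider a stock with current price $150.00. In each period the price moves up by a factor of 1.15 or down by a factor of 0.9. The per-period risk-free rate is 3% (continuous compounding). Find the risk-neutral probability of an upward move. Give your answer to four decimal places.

Risk-neutral probability p = (e^0.03 − 0.9)/(1.15 − 0.9) = 0.1305/0.2500 = 0.5218

p = 0.5218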